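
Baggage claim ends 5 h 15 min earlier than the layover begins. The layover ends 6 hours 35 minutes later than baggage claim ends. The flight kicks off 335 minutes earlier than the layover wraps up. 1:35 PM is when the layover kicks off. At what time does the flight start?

9:20 AM

Baggage claim ends at 1:35 PM − 315 min = 8:20 AM.
The layover ends at 8:20 AM + 395 min = 2:55 PM.
The flight starts at 2:55 PM − 335 min = 9:20 AM.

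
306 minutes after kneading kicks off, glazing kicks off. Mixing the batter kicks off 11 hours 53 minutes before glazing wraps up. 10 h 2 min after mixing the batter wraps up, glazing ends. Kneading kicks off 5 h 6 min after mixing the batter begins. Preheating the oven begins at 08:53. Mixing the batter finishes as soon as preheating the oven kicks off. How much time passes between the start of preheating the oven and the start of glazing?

Mixing the batter ends at 08:53.
Glazing ends at 08:53 + 602 min = 18:55.
Mixing the batter starts at 18:55 − 713 min = 07:02.
Kneading starts at 07:02 + 306 min = 12:08.
Glazing starts at 12:08 + 306 min = 17:14.
From 08:53 to 17:14 is 8 h 21 min.

8 h 21 min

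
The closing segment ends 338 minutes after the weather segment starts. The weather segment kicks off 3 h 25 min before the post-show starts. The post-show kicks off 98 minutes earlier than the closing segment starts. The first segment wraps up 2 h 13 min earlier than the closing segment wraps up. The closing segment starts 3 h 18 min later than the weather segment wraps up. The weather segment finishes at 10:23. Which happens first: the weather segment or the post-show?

The closing segment starts at 10:23 + 198 min = 13:41.
The post-show starts at 13:41 − 98 min = 12:03.
The weather segment starts at 12:03 − 205 min = 08:38.
The weather segment starts at 08:38 and the post-show starts at 12:03, so the weather segment is first.

the weather segment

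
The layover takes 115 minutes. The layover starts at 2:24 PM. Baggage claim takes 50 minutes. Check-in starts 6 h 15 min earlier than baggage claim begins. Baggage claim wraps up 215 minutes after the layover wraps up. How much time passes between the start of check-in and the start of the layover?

The layover ends at 2:24 PM + 115 min = 4:19 PM.
Baggage claim ends at 4:19 PM + 215 min = 7:54 PM.
Baggage claim starts at 7:54 PM − 50 min = 7:04 PM.
Check-in starts at 7:04 PM − 375 min = 12:49 PM.
From 12:49 PM to 2:24 PM is 95 minutes.

95 minutes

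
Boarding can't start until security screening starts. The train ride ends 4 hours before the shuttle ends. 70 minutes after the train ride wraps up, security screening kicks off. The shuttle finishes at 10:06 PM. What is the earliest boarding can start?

7:16 PM

The train ride ends at 10:06 PM − 240 min = 6:06 PM.
Security screening starts at 6:06 PM + 70 min = 7:16 PM.
Boarding is bounded by security screening, so the earliest it can start is 7:16 PM.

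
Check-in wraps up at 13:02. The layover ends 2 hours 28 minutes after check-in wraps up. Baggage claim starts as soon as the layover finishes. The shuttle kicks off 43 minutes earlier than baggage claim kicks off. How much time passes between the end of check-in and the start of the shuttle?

The layover ends at 13:02 + 148 min = 15:30.
So baggage claim starts at 15:30.
The shuttle starts at 15:30 − 43 min = 14:47.
From 13:02 to 14:47 is 1 h 45 min.

1 h 45 min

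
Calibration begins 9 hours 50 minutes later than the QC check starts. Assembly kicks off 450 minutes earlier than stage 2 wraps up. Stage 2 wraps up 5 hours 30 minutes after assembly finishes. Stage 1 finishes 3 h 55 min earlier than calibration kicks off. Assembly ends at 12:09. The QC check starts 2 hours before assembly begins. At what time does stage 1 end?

14:04

Stage 2 ends at 12:09 + 330 min = 17:39.
Assembly starts at 17:39 − 450 min = 10:09.
The QC check starts at 10:09 − 120 min = 08:09.
Calibration starts at 08:09 + 590 min = 17:59.
Stage 1 ends at 17:59 − 235 min = 14:04.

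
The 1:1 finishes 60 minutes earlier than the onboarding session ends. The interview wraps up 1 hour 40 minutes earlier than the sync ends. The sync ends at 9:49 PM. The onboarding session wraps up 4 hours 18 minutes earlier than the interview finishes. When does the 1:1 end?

The interview ends at 9:49 PM − 100 min = 8:09 PM.
The onboarding session ends at 8:09 PM − 258 min = 3:51 PM.
The 1:1 ends at 3:51 PM − 60 min = 2:51 PM.

2:51 PM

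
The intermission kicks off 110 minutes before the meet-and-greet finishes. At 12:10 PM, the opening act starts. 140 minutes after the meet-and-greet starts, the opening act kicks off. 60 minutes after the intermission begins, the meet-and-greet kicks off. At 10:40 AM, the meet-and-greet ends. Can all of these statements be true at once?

Yes

The intermission starts at 10:40 AM − 110 min = 8:50 AM.
The meet-and-greet starts at 8:50 AM + 60 min = 9:50 AM.
The opening act starts at 9:50 AM + 140 min = 12:10 PM.
That matches the stated 12:10 PM, so the schedule is consistent.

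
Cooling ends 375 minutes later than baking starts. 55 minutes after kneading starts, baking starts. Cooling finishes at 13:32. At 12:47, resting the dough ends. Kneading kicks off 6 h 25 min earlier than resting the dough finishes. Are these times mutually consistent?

Yes

Kneading starts at 12:47 − 385 min = 06:22.
Baking starts at 06:22 + 55 min = 07:17.
Cooling ends at 07:17 + 375 min = 13:32.
That matches the stated 13:32, so the schedule is consistent.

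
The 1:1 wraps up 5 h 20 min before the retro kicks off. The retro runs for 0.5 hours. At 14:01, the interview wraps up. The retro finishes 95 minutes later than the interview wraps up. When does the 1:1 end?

09:46

The retro ends at 14:01 + 95 min = 15:36.
The retro starts at 15:36 − 30 min = 15:06.
The 1:1 ends at 15:06 − 320 min = 09:46.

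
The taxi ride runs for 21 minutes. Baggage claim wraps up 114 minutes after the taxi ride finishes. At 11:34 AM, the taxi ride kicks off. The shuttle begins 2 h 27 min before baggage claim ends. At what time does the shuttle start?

The taxi ride ends at 11:34 AM + 21 min = 11:55 AM.
Baggage claim ends at 11:55 AM + 114 min = 1:49 PM.
The shuttle starts at 1:49 PM − 147 min = 11:22 AM.

11:22 AM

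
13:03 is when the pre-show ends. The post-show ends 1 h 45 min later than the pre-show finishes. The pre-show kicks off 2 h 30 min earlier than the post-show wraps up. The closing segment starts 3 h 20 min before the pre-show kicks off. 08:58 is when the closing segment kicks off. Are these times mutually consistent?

The post-show ends at 13:03 + 105 min = 14:48.
The pre-show starts at 14:48 − 150 min = 12:18.
The closing segment starts at 12:18 − 200 min = 08:58.
That matches the stated 08:58, so the schedule is consistent.

Yes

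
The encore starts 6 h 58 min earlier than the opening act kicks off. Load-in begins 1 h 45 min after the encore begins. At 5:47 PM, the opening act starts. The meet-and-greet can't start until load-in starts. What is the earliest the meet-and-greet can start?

12:34 PM

The encore starts at 5:47 PM − 418 min = 10:49 AM.
Load-in starts at 10:49 AM + 105 min = 12:34 PM.
The meet-and-greet is bounded by load-in, so the earliest it can start is 12:34 PM.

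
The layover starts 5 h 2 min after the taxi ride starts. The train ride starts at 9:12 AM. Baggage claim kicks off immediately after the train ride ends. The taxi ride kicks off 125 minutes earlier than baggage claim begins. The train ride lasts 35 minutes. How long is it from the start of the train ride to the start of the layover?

The train ride ends at 9:12 AM + 35 min = 9:47 AM.
So baggage claim starts at 9:47 AM.
The taxi ride starts at 9:47 AM − 125 min = 7:42 AM.
The layover starts at 7:42 AM + 302 min = 12:44 PM.
From 9:12 AM to 12:44 PM is 212 minutes.

212 minutes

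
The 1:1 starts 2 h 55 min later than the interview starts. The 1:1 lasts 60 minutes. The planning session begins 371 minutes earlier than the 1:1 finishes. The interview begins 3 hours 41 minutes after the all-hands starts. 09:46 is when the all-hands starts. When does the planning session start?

11:11

The interview starts at 09:46 + 221 min = 13:27.
The 1:1 starts at 13:27 + 175 min = 16:22.
The 1:1 ends at 16:22 + 60 min = 17:22.
The planning session starts at 17:22 − 371 min = 11:11.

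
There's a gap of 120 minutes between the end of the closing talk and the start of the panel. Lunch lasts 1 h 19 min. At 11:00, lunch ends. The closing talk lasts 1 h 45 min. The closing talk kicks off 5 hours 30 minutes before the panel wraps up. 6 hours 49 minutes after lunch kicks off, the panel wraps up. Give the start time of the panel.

14:45

Lunch starts at 11:00 − 79 min = 09:41.
The panel ends at 09:41 + 409 min = 16:30.
The closing talk starts at 16:30 − 330 min = 11:00.
The closing talk ends at 11:00 + 105 min = 12:45.
The panel starts at 12:45 + 120 min = 14:45.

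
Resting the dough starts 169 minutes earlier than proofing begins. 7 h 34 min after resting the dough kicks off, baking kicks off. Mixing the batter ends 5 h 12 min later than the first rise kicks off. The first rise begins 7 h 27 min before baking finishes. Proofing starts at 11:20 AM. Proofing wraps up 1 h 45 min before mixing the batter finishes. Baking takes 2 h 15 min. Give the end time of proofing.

Resting the dough starts at 11:20 AM − 169 min = 8:31 AM.
Baking starts at 8:31 AM + 454 min = 4:05 PM.
Baking ends at 4:05 PM + 135 min = 6:20 PM.
The first rise starts at 6:20 PM − 447 min = 10:53 AM.
Mixing the batter ends at 10:53 AM + 312 min = 4:05 PM.
Proofing ends at 4:05 PM − 105 min = 2:20 PM.

2:20 PM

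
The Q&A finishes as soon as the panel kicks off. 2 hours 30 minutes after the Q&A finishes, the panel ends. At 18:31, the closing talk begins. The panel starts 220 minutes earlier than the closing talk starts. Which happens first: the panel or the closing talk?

the panel

The panel starts at 18:31 − 220 min = 14:51.
The panel starts at 14:51 and the closing talk starts at 18:31, so the panel is first.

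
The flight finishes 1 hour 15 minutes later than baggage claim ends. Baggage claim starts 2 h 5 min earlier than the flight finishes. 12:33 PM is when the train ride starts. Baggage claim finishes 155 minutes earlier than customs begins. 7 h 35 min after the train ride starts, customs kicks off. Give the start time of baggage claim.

4:43 PM

Customs starts at 12:33 PM + 455 min = 8:08 PM.
Baggage claim ends at 8:08 PM − 155 min = 5:33 PM.
The flight ends at 5:33 PM + 75 min = 6:48 PM.
Baggage claim starts at 6:48 PM − 125 min = 4:43 PM.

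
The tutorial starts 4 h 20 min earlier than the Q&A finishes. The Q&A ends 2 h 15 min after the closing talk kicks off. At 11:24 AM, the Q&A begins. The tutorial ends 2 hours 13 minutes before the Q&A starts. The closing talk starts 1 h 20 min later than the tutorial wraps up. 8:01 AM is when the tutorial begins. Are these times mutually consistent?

No

The tutorial ends at 11:24 AM − 133 min = 9:11 AM.
The closing talk starts at 9:11 AM + 80 min = 10:31 AM.
The Q&A ends at 10:31 AM + 135 min = 12:46 PM.
The tutorial starts at 12:46 PM − 260 min = 8:26 AM.
But the tutorial is also said to start at 8:01 AM — a 25-minute conflict.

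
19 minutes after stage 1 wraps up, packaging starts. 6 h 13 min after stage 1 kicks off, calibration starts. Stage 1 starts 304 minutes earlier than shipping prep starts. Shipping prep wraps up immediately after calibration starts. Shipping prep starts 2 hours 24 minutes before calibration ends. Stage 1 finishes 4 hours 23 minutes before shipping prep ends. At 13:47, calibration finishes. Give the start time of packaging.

Shipping prep starts at 13:47 − 144 min = 11:23.
Stage 1 starts at 11:23 − 304 min = 06:19.
Calibration starts at 06:19 + 373 min = 12:32.
So shipping prep ends at 12:32.
Stage 1 ends at 12:32 − 263 min = 08:09.
Packaging starts at 08:09 + 19 min = 08:28.

08:28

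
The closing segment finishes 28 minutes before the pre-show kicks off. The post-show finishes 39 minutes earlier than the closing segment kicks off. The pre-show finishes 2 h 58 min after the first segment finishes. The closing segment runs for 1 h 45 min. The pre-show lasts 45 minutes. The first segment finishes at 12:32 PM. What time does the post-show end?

11:53 AM

The pre-show ends at 12:32 PM + 178 min = 3:30 PM.
The pre-show starts at 3:30 PM − 45 min = 2:45 PM.
The closing segment ends at 2:45 PM − 28 min = 2:17 PM.
The closing segment starts at 2:17 PM − 105 min = 12:32 PM.
The post-show ends at 12:32 PM − 39 min = 11:53 AM.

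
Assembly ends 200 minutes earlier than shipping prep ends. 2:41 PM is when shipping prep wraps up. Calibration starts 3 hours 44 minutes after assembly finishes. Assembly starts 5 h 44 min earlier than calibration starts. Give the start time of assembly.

9:21 AM

Assembly ends at 2:41 PM − 200 min = 11:21 AM.
Calibration starts at 11:21 AM + 224 min = 3:05 PM.
Assembly starts at 3:05 PM − 344 min = 9:21 AM.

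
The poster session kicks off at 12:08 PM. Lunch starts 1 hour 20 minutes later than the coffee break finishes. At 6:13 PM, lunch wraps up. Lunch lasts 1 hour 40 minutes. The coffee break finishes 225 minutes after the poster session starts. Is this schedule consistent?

The coffee break ends at 12:08 PM + 225 min = 3:53 PM.
Lunch starts at 3:53 PM + 80 min = 5:13 PM.
Lunch ends at 5:13 PM + 100 min = 6:53 PM.
But lunch is also said to end at 6:13 PM — a 40-minute conflict.

No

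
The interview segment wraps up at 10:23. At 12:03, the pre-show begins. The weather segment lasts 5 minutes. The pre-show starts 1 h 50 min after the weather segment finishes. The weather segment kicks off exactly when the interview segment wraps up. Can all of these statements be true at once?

The weather segment starts at 10:23.
The weather segment ends at 10:23 + 5 min = 10:28.
The pre-show starts at 10:28 + 110 min = 12:18.
But the pre-show is also said to start at 12:03 — a 15-minute conflict.

No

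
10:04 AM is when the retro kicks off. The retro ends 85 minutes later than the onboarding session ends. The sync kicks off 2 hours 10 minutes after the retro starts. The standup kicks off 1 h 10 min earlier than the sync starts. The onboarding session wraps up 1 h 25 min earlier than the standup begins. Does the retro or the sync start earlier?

the retro

The sync starts at 10:04 AM + 130 min = 12:14 PM.
The retro starts at 10:04 AM and the sync starts at 12:14 PM, so the retro is first.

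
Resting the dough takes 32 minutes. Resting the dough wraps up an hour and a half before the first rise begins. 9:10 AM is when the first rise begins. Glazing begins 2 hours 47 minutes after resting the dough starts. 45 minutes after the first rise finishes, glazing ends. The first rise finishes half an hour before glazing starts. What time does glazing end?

10:10 AM

Resting the dough ends at 9:10 AM − 90 min = 7:40 AM.
Resting the dough starts at 7:40 AM − 32 min = 7:08 AM.
Glazing starts at 7:08 AM + 167 min = 9:55 AM.
The first rise ends at 9:55 AM − 30 min = 9:25 AM.
Glazing ends at 9:25 AM + 45 min = 10:10 AM.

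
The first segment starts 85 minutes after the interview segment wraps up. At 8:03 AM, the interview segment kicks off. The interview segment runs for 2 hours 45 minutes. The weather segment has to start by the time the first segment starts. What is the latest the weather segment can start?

The interview segment ends at 8:03 AM + 165 min = 10:48 AM.
The first segment starts at 10:48 AM + 85 min = 12:13 PM.
The weather segment is bounded by the first segment, so the latest it can start is 12:13 PM.

12:13 PM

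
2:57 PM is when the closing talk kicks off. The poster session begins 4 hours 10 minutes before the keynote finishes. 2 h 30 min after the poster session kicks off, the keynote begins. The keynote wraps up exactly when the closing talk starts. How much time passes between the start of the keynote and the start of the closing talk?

The keynote ends at 2:57 PM.
The poster session starts at 2:57 PM − 250 min = 10:47 AM.
The keynote starts at 10:47 AM + 150 min = 1:17 PM.
From 1:17 PM to 2:57 PM is 100 minutes.

100 minutes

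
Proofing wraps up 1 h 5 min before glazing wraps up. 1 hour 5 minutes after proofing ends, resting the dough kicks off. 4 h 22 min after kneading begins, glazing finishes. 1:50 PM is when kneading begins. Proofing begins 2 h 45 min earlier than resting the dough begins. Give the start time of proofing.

3:27 PM

Glazing ends at 1:50 PM + 262 min = 6:12 PM.
Proofing ends at 6:12 PM − 65 min = 5:07 PM.
Resting the dough starts at 5:07 PM + 65 min = 6:12 PM.
Proofing starts at 6:12 PM − 165 min = 3:27 PM.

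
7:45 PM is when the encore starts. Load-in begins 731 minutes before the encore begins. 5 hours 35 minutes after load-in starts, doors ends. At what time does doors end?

1:09 PM

Load-in starts at 7:45 PM − 731 min = 7:34 AM.
Doors ends at 7:34 AM + 335 min = 1:09 PM.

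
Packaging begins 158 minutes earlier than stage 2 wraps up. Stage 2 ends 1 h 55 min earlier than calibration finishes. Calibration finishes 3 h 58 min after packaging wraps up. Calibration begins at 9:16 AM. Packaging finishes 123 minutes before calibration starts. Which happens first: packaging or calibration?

Packaging ends at 9:16 AM − 123 min = 7:13 AM.
Calibration ends at 7:13 AM + 238 min = 11:11 AM.
Stage 2 ends at 11:11 AM − 115 min = 9:16 AM.
Packaging starts at 9:16 AM − 158 min = 6:38 AM.
Packaging starts at 6:38 AM and calibration starts at 9:16 AM, so packaging is first.

packaging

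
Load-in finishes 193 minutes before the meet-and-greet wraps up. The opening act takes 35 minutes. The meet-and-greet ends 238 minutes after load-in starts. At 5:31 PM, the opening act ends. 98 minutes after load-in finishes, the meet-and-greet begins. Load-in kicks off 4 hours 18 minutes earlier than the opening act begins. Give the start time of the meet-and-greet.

The opening act starts at 5:31 PM − 35 min = 4:56 PM.
Load-in starts at 4:56 PM − 258 min = 12:38 PM.
The meet-and-greet ends at 12:38 PM + 238 min = 4:36 PM.
Load-in ends at 4:36 PM − 193 min = 1:23 PM.
The meet-and-greet starts at 1:23 PM + 98 min = 3:01 PM.

3:01 PM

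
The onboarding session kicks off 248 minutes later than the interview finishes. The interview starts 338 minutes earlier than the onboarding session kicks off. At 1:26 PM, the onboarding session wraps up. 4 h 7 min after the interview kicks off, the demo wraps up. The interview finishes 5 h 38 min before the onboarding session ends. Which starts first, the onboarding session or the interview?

the interview

The interview ends at 1:26 PM − 338 min = 7:48 AM.
The onboarding session starts at 7:48 AM + 248 min = 11:56 AM.
The interview starts at 11:56 AM − 338 min = 6:18 AM.
The onboarding session starts at 11:56 AM and the interview starts at 6:18 AM, so the interview is first.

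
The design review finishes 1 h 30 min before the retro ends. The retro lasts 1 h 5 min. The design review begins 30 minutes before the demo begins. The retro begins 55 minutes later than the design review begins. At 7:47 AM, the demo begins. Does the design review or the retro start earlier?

the design review

The design review starts at 7:47 AM − 30 min = 7:17 AM.
The retro starts at 7:17 AM + 55 min = 8:12 AM.
The design review starts at 7:17 AM and the retro starts at 8:12 AM, so the design review is first.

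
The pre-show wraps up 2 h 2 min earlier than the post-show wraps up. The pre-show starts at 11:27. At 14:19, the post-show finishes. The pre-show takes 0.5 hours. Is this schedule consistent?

The pre-show ends at 14:19 − 122 min = 12:17.
The pre-show starts at 12:17 − 30 min = 11:47.
But the pre-show is also said to start at 11:27 — a 20-minute conflict.

No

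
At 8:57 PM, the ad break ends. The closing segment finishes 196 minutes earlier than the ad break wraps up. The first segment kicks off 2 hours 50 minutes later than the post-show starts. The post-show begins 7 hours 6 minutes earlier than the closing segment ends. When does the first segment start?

The closing segment ends at 8:57 PM − 196 min = 5:41 PM.
The post-show starts at 5:41 PM − 426 min = 10:35 AM.
The first segment starts at 10:35 AM + 170 min = 1:25 PM.

1:25 PM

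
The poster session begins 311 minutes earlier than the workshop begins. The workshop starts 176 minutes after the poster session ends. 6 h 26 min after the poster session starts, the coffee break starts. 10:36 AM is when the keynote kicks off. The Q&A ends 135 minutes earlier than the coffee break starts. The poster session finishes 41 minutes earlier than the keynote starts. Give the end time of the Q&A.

11:51 AM

The poster session ends at 10:36 AM − 41 min = 9:55 AM.
The workshop starts at 9:55 AM + 176 min = 12:51 PM.
The poster session starts at 12:51 PM − 311 min = 7:40 AM.
The coffee break starts at 7:40 AM + 386 min = 2:06 PM.
The Q&A ends at 2:06 PM − 135 min = 11:51 AM.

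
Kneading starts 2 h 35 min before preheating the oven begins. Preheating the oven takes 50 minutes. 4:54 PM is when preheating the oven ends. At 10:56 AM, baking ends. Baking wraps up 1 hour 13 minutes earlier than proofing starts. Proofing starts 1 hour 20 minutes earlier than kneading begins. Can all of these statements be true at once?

Yes

Preheating the oven starts at 4:54 PM − 50 min = 4:04 PM.
Kneading starts at 4:04 PM − 155 min = 1:29 PM.
Proofing starts at 1:29 PM − 80 min = 12:09 PM.
Baking ends at 12:09 PM − 73 min = 10:56 AM.
That matches the stated 10:56 AM, so the schedule is consistent.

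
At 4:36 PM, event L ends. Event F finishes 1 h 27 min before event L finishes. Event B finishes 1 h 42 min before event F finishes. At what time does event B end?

1:27 PM

Event F ends at 4:36 PM − 87 min = 3:09 PM.
Event B ends at 3:09 PM − 102 min = 1:27 PM.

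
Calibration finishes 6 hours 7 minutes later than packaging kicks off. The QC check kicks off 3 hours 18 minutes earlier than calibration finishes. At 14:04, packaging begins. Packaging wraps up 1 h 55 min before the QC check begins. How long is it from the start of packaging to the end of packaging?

Calibration ends at 14:04 + 367 min = 20:11.
The QC check starts at 20:11 − 198 min = 16:53.
Packaging ends at 16:53 − 115 min = 14:58.
From 14:04 to 14:58 is 54 minutes.

54 minutes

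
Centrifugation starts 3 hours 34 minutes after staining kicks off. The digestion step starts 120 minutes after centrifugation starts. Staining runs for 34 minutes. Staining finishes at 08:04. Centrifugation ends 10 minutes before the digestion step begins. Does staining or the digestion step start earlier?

Staining starts at 08:04 − 34 min = 07:30.
Centrifugation starts at 07:30 + 214 min = 11:04.
The digestion step starts at 11:04 + 120 min = 13:04.
Staining starts at 07:30 and the digestion step starts at 13:04, so staining is first.

staining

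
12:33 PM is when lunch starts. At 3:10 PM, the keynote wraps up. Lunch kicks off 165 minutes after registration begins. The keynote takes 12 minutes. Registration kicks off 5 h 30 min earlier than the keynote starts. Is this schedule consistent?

The keynote starts at 3:10 PM − 12 min = 2:58 PM.
Registration starts at 2:58 PM − 330 min = 9:28 AM.
Lunch starts at 9:28 AM + 165 min = 12:13 PM.
But lunch is also said to start at 12:33 PM — a 20-minute conflict.

No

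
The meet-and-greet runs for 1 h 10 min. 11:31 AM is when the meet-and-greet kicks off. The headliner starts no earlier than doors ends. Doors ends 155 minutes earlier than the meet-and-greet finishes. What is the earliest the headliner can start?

The meet-and-greet ends at 11:31 AM + 70 min = 12:41 PM.
Doors ends at 12:41 PM − 155 min = 10:06 AM.
The headliner is bounded by doors, so the earliest it can start is 10:06 AM.

10:06 AM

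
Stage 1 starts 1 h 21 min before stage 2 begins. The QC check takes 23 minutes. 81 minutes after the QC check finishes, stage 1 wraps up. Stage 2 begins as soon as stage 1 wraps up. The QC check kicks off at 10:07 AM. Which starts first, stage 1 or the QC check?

the QC check

The QC check ends at 10:07 AM + 23 min = 10:30 AM.
Stage 1 ends at 10:30 AM + 81 min = 11:51 AM.
So stage 2 starts at 11:51 AM.
Stage 1 starts at 11:51 AM − 81 min = 10:30 AM.
Stage 1 starts at 10:30 AM and the QC check starts at 10:07 AM, so the QC check is first.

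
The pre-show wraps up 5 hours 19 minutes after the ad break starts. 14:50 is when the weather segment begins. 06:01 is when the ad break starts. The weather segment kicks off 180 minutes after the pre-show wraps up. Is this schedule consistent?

The pre-show ends at 06:01 + 319 min = 11:20.
The weather segment starts at 11:20 + 180 min = 14:20.
But the weather segment is also said to start at 14:50 — a 30-minute conflict.

No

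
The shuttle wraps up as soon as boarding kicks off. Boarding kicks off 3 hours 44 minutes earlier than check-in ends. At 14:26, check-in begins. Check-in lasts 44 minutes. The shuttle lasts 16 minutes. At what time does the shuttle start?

11:10

Check-in ends at 14:26 + 44 min = 15:10.
Boarding starts at 15:10 − 224 min = 11:26.
So the shuttle ends at 11:26.
The shuttle starts at 11:26 − 16 min = 11:10.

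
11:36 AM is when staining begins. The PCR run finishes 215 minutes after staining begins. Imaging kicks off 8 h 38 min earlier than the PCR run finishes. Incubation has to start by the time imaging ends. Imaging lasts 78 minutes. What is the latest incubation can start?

7:51 AM

The PCR run ends at 11:36 AM + 215 min = 3:11 PM.
Imaging starts at 3:11 PM − 518 min = 6:33 AM.
Imaging ends at 6:33 AM + 78 min = 7:51 AM.
Incubation is bounded by imaging, so the latest it can start is 7:51 AM.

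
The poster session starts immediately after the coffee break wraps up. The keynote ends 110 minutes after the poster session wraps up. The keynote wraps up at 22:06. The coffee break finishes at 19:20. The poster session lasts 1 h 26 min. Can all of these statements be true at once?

The poster session starts at 19:20.
The poster session ends at 19:20 + 86 min = 20:46.
The keynote ends at 20:46 + 110 min = 22:36.
But the keynote is also said to end at 22:06 — a 30-minute conflict.

No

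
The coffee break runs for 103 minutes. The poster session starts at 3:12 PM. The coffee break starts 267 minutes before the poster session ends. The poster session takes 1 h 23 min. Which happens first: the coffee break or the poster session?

the coffee break

The poster session ends at 3:12 PM + 83 min = 4:35 PM.
The coffee break starts at 4:35 PM − 267 min = 12:08 PM.
The coffee break starts at 12:08 PM and the poster session starts at 3:12 PM, so the coffee break is first.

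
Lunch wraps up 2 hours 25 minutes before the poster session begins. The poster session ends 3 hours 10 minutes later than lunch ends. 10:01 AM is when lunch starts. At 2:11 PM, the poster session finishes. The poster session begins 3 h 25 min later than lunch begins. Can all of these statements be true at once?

Yes

The poster session starts at 10:01 AM + 205 min = 1:26 PM.
Lunch ends at 1:26 PM − 145 min = 11:01 AM.
The poster session ends at 11:01 AM + 190 min = 2:11 PM.
That matches the stated 2:11 PM, so the schedule is consistent.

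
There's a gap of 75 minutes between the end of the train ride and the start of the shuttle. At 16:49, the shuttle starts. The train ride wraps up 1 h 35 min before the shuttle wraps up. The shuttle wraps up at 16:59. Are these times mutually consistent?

No

The train ride ends at 16:59 − 95 min = 15:24.
The shuttle starts at 15:24 + 75 min = 16:39.
But the shuttle is also said to start at 16:49 — a 10-minute conflict.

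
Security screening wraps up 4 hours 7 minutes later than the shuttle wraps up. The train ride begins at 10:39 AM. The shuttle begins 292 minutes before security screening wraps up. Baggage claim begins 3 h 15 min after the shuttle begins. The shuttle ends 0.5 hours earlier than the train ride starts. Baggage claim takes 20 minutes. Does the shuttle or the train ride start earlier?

the shuttle

The shuttle ends at 10:39 AM − 30 min = 10:09 AM.
Security screening ends at 10:09 AM + 247 min = 2:16 PM.
The shuttle starts at 2:16 PM − 292 min = 9:24 AM.
The shuttle starts at 9:24 AM and the train ride starts at 10:39 AM, so the shuttle is first.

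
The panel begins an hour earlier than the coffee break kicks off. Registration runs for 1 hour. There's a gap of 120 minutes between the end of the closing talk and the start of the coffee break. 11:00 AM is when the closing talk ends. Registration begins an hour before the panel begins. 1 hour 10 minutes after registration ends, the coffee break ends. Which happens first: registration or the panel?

registration

The coffee break starts at 11:00 AM + 120 min = 1:00 PM.
The panel starts at 1:00 PM − 60 min = 12:00 PM.
Registration starts at 12:00 PM − 60 min = 11:00 AM.
Registration starts at 11:00 AM and the panel starts at 12:00 PM, so registration is first.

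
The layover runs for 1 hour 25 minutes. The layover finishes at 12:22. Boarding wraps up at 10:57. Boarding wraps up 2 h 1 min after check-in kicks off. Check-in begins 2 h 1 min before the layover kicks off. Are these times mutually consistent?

Yes

The layover starts at 12:22 − 85 min = 10:57.
Check-in starts at 10:57 − 121 min = 08:56.
Boarding ends at 08:56 + 121 min = 10:57.
That matches the stated 10:57, so the schedule is consistent.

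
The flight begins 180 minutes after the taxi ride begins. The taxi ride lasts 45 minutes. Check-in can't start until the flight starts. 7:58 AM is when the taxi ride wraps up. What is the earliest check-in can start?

10:13 AM

The taxi ride starts at 7:58 AM − 45 min = 7:13 AM.
The flight starts at 7:13 AM + 180 min = 10:13 AM.
Check-in is bounded by the flight, so the earliest it can start is 10:13 AM.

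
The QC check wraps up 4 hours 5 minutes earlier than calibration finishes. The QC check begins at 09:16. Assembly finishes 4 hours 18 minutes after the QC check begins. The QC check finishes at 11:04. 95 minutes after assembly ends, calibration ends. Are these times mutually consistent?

Yes

Assembly ends at 09:16 + 258 min = 13:34.
Calibration ends at 13:34 + 95 min = 15:09.
The QC check ends at 15:09 − 245 min = 11:04.
That matches the stated 11:04, so the schedule is consistent.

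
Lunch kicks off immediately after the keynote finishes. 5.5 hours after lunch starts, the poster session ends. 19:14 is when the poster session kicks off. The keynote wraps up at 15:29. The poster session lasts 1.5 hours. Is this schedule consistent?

No

Lunch starts at 15:29.
The poster session ends at 15:29 + 330 min = 20:59.
The poster session starts at 20:59 − 90 min = 19:29.
But the poster session is also said to start at 19:14 — a 15-minute conflict.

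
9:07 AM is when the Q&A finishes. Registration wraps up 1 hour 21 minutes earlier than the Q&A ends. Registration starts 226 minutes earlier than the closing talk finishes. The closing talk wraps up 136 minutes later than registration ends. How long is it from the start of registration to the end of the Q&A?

2 hours 51 minutes

Registration ends at 9:07 AM − 81 min = 7:46 AM.
The closing talk ends at 7:46 AM + 136 min = 10:02 AM.
Registration starts at 10:02 AM − 226 min = 6:16 AM.
From 6:16 AM to 9:07 AM is 2 hours 51 minutes.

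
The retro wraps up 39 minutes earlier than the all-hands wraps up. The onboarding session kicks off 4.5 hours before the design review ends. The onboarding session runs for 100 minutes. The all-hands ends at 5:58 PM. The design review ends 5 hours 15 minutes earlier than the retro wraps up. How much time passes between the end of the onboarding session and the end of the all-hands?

The retro ends at 5:58 PM − 39 min = 5:19 PM.
The design review ends at 5:19 PM − 315 min = 12:04 PM.
The onboarding session starts at 12:04 PM − 270 min = 7:34 AM.
The onboarding session ends at 7:34 AM + 100 min = 9:14 AM.
From 9:14 AM to 5:58 PM is 8 hours 44 minutes.

8 hours 44 minutes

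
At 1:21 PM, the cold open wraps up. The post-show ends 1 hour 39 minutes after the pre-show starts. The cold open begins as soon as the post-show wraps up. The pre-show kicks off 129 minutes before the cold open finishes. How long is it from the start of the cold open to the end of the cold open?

30 minutes

The pre-show starts at 1:21 PM − 129 min = 11:12 AM.
The post-show ends at 11:12 AM + 99 min = 12:51 PM.
So the cold open starts at 12:51 PM.
From 12:51 PM to 1:21 PM is 30 minutes.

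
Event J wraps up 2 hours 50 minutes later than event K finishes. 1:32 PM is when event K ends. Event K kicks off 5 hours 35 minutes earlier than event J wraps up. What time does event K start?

Event J ends at 1:32 PM + 170 min = 4:22 PM.
Event K starts at 4:22 PM − 335 min = 10:47 AM.

10:47 AM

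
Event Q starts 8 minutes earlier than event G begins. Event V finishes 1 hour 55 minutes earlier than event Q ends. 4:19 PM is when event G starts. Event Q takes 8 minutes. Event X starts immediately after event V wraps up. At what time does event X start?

Event Q starts at 4:19 PM − 8 min = 4:11 PM.
Event Q ends at 4:11 PM + 8 min = 4:19 PM.
Event V ends at 4:19 PM − 115 min = 2:24 PM.
So event X starts at 2:24 PM.

2:24 PM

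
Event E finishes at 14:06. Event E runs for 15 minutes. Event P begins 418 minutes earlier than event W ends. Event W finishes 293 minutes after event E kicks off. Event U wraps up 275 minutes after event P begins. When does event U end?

16:21

Event E starts at 14:06 − 15 min = 13:51.
Event W ends at 13:51 + 293 min = 18:44.
Event P starts at 18:44 − 418 min = 11:46.
Event U ends at 11:46 + 275 min = 16:21.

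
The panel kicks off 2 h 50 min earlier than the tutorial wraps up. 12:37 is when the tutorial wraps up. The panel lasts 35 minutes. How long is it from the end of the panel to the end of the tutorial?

The panel starts at 12:37 − 170 min = 09:47.
The panel ends at 09:47 + 35 min = 10:22.
From 10:22 to 12:37 is 2 h 15 min.

2 h 15 min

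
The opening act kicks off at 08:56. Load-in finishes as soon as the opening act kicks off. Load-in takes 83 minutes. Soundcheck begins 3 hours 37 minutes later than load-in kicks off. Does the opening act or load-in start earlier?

Load-in ends at 08:56.
Load-in starts at 08:56 − 83 min = 07:33.
The opening act starts at 08:56 and load-in starts at 07:33, so load-in is first.

load-in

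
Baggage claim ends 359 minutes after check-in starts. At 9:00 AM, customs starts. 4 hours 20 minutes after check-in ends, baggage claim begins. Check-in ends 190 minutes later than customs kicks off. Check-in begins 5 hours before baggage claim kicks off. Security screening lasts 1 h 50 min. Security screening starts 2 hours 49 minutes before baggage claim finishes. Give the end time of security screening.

Check-in ends at 9:00 AM + 190 min = 12:10 PM.
Baggage claim starts at 12:10 PM + 260 min = 4:30 PM.
Check-in starts at 4:30 PM − 300 min = 11:30 AM.
Baggage claim ends at 11:30 AM + 359 min = 5:29 PM.
Security screening starts at 5:29 PM − 169 min = 2:40 PM.
Security screening ends at 2:40 PM + 110 min = 4:30 PM.

4:30 PM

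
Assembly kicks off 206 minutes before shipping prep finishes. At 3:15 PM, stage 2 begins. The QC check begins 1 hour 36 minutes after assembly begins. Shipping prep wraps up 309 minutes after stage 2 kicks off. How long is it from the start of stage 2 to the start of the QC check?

3 h 19 min

Shipping prep ends at 3:15 PM + 309 min = 8:24 PM.
Assembly starts at 8:24 PM − 206 min = 4:58 PM.
The QC check starts at 4:58 PM + 96 min = 6:34 PM.
From 3:15 PM to 6:34 PM is 3 h 19 min.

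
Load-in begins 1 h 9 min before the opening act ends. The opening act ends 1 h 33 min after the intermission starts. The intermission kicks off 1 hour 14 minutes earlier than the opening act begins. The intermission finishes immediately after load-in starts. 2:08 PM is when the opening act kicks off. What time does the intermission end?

The intermission starts at 2:08 PM − 74 min = 12:54 PM.
The opening act ends at 12:54 PM + 93 min = 2:27 PM.
Load-in starts at 2:27 PM − 69 min = 1:18 PM.
So the intermission ends at 1:18 PM.

1:18 PM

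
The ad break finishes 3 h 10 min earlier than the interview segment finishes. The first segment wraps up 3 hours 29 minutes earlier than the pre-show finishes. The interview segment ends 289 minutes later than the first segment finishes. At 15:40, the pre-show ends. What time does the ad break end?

13:50

The first segment ends at 15:40 − 209 min = 12:11.
The interview segment ends at 12:11 + 289 min = 17:00.
The ad break ends at 17:00 − 190 min = 13:50.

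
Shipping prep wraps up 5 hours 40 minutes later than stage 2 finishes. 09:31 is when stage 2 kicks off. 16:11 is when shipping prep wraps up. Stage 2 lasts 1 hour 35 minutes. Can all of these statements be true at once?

No

Stage 2 ends at 09:31 + 95 min = 11:06.
Shipping prep ends at 11:06 + 340 min = 16:46.
But shipping prep is also said to end at 16:11 — a 35-minute conflict.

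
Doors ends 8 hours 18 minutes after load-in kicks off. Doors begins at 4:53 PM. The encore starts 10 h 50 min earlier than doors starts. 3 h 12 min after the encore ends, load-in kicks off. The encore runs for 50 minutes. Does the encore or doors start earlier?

The encore starts at 4:53 PM − 650 min = 6:03 AM.
The encore starts at 6:03 AM and doors starts at 4:53 PM, so the encore is first.

the encore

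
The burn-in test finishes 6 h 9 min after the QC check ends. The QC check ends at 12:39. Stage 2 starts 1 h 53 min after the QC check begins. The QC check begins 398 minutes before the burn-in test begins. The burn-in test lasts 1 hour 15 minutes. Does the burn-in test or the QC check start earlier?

the QC check

The burn-in test ends at 12:39 + 369 min = 18:48.
The burn-in test starts at 18:48 − 75 min = 17:33.
The QC check starts at 17:33 − 398 min = 10:55.
The burn-in test starts at 17:33 and the QC check starts at 10:55, so the QC check is first.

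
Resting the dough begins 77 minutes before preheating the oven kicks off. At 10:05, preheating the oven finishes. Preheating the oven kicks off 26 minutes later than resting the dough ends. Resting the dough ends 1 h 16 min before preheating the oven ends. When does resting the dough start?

Resting the dough ends at 10:05 − 76 min = 08:49.
Preheating the oven starts at 08:49 + 26 min = 09:15.
Resting the dough starts at 09:15 − 77 min = 07:58.

07:58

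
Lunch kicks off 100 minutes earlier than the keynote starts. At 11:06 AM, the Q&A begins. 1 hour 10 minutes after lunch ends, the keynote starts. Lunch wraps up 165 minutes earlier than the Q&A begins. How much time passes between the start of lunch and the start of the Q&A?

Lunch ends at 11:06 AM − 165 min = 8:21 AM.
The keynote starts at 8:21 AM + 70 min = 9:31 AM.
Lunch starts at 9:31 AM − 100 min = 7:51 AM.
From 7:51 AM to 11:06 AM is 3 h 15 min.

3 h 15 min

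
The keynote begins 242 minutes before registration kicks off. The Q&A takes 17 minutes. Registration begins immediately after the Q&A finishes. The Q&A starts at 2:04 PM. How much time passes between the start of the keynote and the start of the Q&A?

The Q&A ends at 2:04 PM + 17 min = 2:21 PM.
So registration starts at 2:21 PM.
The keynote starts at 2:21 PM − 242 min = 10:19 AM.
From 10:19 AM to 2:04 PM is 225 minutes.

225 minutes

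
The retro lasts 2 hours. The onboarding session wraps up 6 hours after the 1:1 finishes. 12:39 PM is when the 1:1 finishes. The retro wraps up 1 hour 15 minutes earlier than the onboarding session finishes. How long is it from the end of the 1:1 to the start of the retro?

2 h 45 min

The onboarding session ends at 12:39 PM + 360 min = 6:39 PM.
The retro ends at 6:39 PM − 75 min = 5:24 PM.
The retro starts at 5:24 PM − 120 min = 3:24 PM.
From 12:39 PM to 3:24 PM is 2 h 45 min.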